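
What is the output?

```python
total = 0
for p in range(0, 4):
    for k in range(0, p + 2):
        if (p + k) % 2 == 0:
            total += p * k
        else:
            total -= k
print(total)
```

4

p=0,k=0: even sum, total = 0+0 = 0
p=0,k=1: odd sum, total = 0-1 = -1
p=1,k=0: odd sum, total = (-1)-0 = -1
p=1,k=1: even sum, total = (-1)+1 = 0
p=1,k=2: odd sum, total = 0-2 = -2
p=2,k=0: even sum, total = (-2)+0 = -2
p=2,k=1: odd sum, total = (-2)-1 = -3
p=2,k=2: even sum, total = (-3)+4 = 1
p=2,k=3: odd sum, total = 1-3 = -2
p=3,k=0: odd sum, total = (-2)-0 = -2
p=3,k=1: even sum, total = (-2)+3 = 1
p=3,k=2: odd sum, total = 1-2 = -1
p=3,k=3: even sum, total = (-1)+9 = 8
p=3,k=4: odd sum, total = 8-4 = 4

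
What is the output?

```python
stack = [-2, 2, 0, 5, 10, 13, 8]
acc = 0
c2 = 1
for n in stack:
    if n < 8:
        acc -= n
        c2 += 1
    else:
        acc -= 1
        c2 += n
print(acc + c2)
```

n=-2: <8, acc = 0-(-2) = 2; c2=2
n=2: <8, acc = 2-2 = 0; c2=3
n=0: <8, acc = 0-0 = 0; c2=4
n=5: <8, acc = 0-5 = -5; c2=5
n=10: not <8, acc = (-5)-1 = -6; c2=15
n=13: not <8, acc = (-6)-1 = -7; c2=28
n=8: not <8, acc = (-7)-1 = -8; c2=36
acc+c2 = (-8)+36 = 28

28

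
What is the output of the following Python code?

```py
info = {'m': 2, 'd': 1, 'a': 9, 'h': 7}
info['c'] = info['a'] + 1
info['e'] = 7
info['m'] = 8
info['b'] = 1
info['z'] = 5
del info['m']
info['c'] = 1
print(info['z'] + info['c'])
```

6

info['c'] = info['a']+1 = 10 → {'m': 2, 'd': 1, 'a': 9, 'h': 7, 'c': 10}
info['e'] = 7 → {'m': 2, 'd': 1, 'a': 9, 'h': 7, 'c': 10, 'e': 7}
info['m'] = 8 → {'m': 8, 'd': 1, 'a': 9, 'h': 7, 'c': 10, 'e': 7}
info['b'] = 1 → {'m': 8, 'd': 1, 'a': 9, 'h': 7, 'c': 10, 'e': 7, 'b': 1}
info['z'] = 5 → {'m': 8, 'd': 1, 'a': 9, 'h': 7, 'c': 10, 'e': 7, 'b': 1, 'z': 5}
del 'm' → {'d': 1, 'a': 9, 'h': 7, 'c': 10, 'e': 7, 'b': 1, 'z': 5}
info['c'] = 1 → {'d': 1, 'a': 9, 'h': 7, 'c': 1, 'e': 7, 'b': 1, 'z': 5}
info['z']+info['c'] = 5+1 = 6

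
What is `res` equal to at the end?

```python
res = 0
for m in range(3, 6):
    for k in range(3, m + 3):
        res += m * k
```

m=3,k=3: res = 0+9 = 9
m=3,k=4: res = 9+12 = 21
m=3,k=5: res = 21+15 = 36
m=4,k=3: res = 36+12 = 48
m=4,k=4: res = 48+16 = 64
m=4,k=5: res = 64+20 = 84
m=4,k=6: res = 84+24 = 108
m=5,k=3: res = 108+15 = 123
m=5,k=4: res = 123+20 = 143
m=5,k=5: res = 143+25 = 168
m=5,k=6: res = 168+30 = 198
m=5,k=7: res = 198+35 = 233

233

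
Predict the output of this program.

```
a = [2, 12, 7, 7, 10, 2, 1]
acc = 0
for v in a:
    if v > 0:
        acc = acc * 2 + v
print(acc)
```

v=2: >0, acc = 0*2+2 = 2
v=12: >0, acc = 2*2+12 = 16
v=7: >0, acc = 16*2+7 = 39
v=7: >0, acc = 39*2+7 = 85
v=10: >0, acc = 85*2+10 = 180
v=2: >0, acc = 180*2+2 = 362
v=1: >0, acc = 362*2+1 = 725

725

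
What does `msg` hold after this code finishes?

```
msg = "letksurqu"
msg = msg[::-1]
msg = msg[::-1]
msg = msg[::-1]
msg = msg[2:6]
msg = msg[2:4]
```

'sk'

reverse → 'uqrusktel'
reverse → 'letksurqu'
reverse → 'uqrusktel'
slice [2:6] → 'rusk'
slice [2:4] → 'sk'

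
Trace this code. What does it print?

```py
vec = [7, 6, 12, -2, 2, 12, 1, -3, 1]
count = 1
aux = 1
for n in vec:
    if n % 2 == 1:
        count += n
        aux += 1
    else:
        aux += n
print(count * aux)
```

245

n=7: odd, count = 1+7 = 8; aux=2
n=6: not odd; aux=8
n=12: not odd; aux=20
n=-2: not odd; aux=18
n=2: not odd; aux=20
n=12: not odd; aux=32
n=1: odd, count = 8+1 = 9; aux=33
n=-3: odd, count = 9+(-3) = 6; aux=34
n=1: odd, count = 6+1 = 7; aux=35
count*aux = 7*35 = 245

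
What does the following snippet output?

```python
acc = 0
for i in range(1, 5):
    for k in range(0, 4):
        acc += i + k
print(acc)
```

i=1,k=0: acc = 0+1 = 1
i=1,k=1: acc = 1+2 = 3
i=1,k=2: acc = 3+3 = 6
i=1,k=3: acc = 6+4 = 10
i=2,k=0: acc = 10+2 = 12
i=2,k=1: acc = 12+3 = 15
i=2,k=2: acc = 15+4 = 19
i=2,k=3: acc = 19+5 = 24
i=3,k=0: acc = 24+3 = 27
i=3,k=1: acc = 27+4 = 31
i=3,k=2: acc = 31+5 = 36
i=3,k=3: acc = 36+6 = 42
i=4,k=0: acc = 42+4 = 46
i=4,k=1: acc = 46+5 = 51
i=4,k=2: acc = 51+6 = 57
i=4,k=3: acc = 57+7 = 64

64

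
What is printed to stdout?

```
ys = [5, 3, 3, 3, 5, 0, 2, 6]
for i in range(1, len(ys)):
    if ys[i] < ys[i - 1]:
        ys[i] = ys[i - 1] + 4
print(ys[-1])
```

33

i=1: 3<5, ys[1] = 5+4 = 9 → [5, 9, 3, 3, 5, 0, 2, 6]
i=2: 3<9, ys[2] = 9+4 = 13 → [5, 9, 13, 3, 5, 0, 2, 6]
i=3: 3<13, ys[3] = 13+4 = 17 → [5, 9, 13, 17, 5, 0, 2, 6]
i=4: 5<17, ys[4] = 17+4 = 21 → [5, 9, 13, 17, 21, 0, 2, 6]
i=5: 0<21, ys[5] = 21+4 = 25 → [5, 9, 13, 17, 21, 25, 2, 6]
i=6: 2<25, ys[6] = 25+4 = 29 → [5, 9, 13, 17, 21, 25, 29, 6]
i=7: 6<29, ys[7] = 29+4 = 33 → [5, 9, 13, 17, 21, 25, 29, 33]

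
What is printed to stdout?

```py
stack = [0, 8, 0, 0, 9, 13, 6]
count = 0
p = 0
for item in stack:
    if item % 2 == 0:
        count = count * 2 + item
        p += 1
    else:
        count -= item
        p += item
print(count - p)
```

-1

item=0: even, count = 0*2+0 = 0; p=1
item=8: even, count = 0*2+8 = 8; p=2
item=0: even, count = 8*2+0 = 16; p=3
item=0: even, count = 16*2+0 = 32; p=4
item=9: not even, count = 32-9 = 23; p=13
item=13: not even, count = 23-13 = 10; p=26
item=6: even, count = 10*2+6 = 26; p=27
count-p = 26-27 = -1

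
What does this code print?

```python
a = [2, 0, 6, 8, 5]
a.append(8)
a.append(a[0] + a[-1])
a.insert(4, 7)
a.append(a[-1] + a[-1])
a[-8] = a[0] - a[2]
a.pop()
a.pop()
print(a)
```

append 8 → [2, 0, 6, 8, 5, 8]
append a[0]+a[-1] = 2+8 = 10 → [2, 0, 6, 8, 5, 8, 10]
insert 7 at 4 → [2, 0, 6, 8, 7, 5, 8, 10]
append a[-1]+a[-1] = 10+10 = 20 → [2, 0, 6, 8, 7, 5, 8, 10, 20]
a[-8] = a[0]-a[2] = 2-6 = -4 → [2, -4, 6, 8, 7, 5, 8, 10, 20]
pop() removes 20 → [2, -4, 6, 8, 7, 5, 8, 10]
pop() removes 10 → [2, -4, 6, 8, 7, 5, 8]

[2, -4, 6, 8, 7, 5, 8]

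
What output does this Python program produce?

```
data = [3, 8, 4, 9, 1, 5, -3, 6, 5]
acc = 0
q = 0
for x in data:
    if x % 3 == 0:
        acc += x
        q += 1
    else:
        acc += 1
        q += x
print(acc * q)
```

x=3: %3==0, acc = 0+3 = 3; q=1
x=8: not %3==0, acc = 3+1 = 4; q=9
x=4: not %3==0, acc = 4+1 = 5; q=13
x=9: %3==0, acc = 5+9 = 14; q=14
x=1: not %3==0, acc = 14+1 = 15; q=15
x=5: not %3==0, acc = 15+1 = 16; q=20
x=-3: %3==0, acc = 16+(-3) = 13; q=21
x=6: %3==0, acc = 13+6 = 19; q=22
x=5: not %3==0, acc = 19+1 = 20; q=27
acc*q = 20*27 = 540

540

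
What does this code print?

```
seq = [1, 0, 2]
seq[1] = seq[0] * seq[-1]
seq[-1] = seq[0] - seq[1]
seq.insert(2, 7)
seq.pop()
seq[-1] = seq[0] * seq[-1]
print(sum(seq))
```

10

seq[1] = seq[0]*seq[-1] = 1*2 = 2 → [1, 2, 2]
seq[-1] = seq[0]-seq[1] = 1-2 = -1 → [1, 2, -1]
insert 7 at 2 → [1, 2, 7, -1]
pop() removes -1 → [1, 2, 7]
seq[-1] = seq[0]*seq[-1] = 1*7 = 7 → [1, 2, 7]
sum = 10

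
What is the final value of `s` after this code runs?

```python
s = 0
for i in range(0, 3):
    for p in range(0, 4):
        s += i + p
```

30

i=0,p=0: s = 0+0 = 0
i=0,p=1: s = 0+1 = 1
i=0,p=2: s = 1+2 = 3
i=0,p=3: s = 3+3 = 6
i=1,p=0: s = 6+1 = 7
i=1,p=1: s = 7+2 = 9
i=1,p=2: s = 9+3 = 12
i=1,p=3: s = 12+4 = 16
i=2,p=0: s = 16+2 = 18
i=2,p=1: s = 18+3 = 21
i=2,p=2: s = 21+4 = 25
i=2,p=3: s = 25+5 = 30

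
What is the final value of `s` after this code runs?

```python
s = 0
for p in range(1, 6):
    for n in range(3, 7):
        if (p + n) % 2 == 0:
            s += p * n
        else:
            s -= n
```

p=1,n=3: even sum, s = 0+3 = 3
p=1,n=4: odd sum, s = 3-4 = -1
p=1,n=5: even sum, s = (-1)+5 = 4
p=1,n=6: odd sum, s = 4-6 = -2
p=2,n=3: odd sum, s = (-2)-3 = -5
p=2,n=4: even sum, s = (-5)+8 = 3
p=2,n=5: odd sum, s = 3-5 = -2
p=2,n=6: even sum, s = (-2)+12 = 10
p=3,n=3: even sum, s = 10+9 = 19
p=3,n=4: odd sum, s = 19-4 = 15
p=3,n=5: even sum, s = 15+15 = 30
p=3,n=6: odd sum, s = 30-6 = 24
p=4,n=3: odd sum, s = 24-3 = 21
p=4,n=4: even sum, s = 21+16 = 37
p=4,n=5: odd sum, s = 37-5 = 32
p=4,n=6: even sum, s = 32+24 = 56
p=5,n=3: even sum, s = 56+15 = 71
p=5,n=4: odd sum, s = 71-4 = 67
p=5,n=5: even sum, s = 67+25 = 92
p=5,n=6: odd sum, s = 92-6 = 86

86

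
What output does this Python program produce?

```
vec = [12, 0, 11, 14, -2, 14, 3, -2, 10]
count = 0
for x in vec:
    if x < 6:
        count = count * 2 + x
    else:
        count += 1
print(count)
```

x=12: not <6, count = 0+1 = 1
x=0: <6, count = 1*2+0 = 2
x=11: not <6, count = 2+1 = 3
x=14: not <6, count = 3+1 = 4
x=-2: <6, count = 4*2+(-2) = 6
x=14: not <6, count = 6+1 = 7
x=3: <6, count = 7*2+3 = 17
x=-2: <6, count = 17*2+(-2) = 32
x=10: not <6, count = 32+1 = 33

33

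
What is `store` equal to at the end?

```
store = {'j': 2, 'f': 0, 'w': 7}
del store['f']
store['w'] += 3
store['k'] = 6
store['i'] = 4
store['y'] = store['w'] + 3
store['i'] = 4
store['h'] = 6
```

del 'f' → {'j': 2, 'w': 7}
store['w'] = 7+3 = 10 → {'j': 2, 'w': 10}
store['k'] = 6 → {'j': 2, 'w': 10, 'k': 6}
store['i'] = 4 → {'j': 2, 'w': 10, 'k': 6, 'i': 4}
store['y'] = store['w']+3 = 13 → {'j': 2, 'w': 10, 'k': 6, 'i': 4, 'y': 13}
store['i'] = 4 → {'j': 2, 'w': 10, 'k': 6, 'i': 4, 'y': 13}
store['h'] = 6 → {'j': 2, 'w': 10, 'k': 6, 'i': 4, 'y': 13, 'h': 6}

{'j': 2, 'w': 10, 'k': 6, 'i': 4, 'y': 13, 'h': 6}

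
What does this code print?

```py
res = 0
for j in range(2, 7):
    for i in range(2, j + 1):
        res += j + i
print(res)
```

j=2,i=2: res = 0+4 = 4
j=3,i=2: res = 4+5 = 9
j=3,i=3: res = 9+6 = 15
j=4,i=2: res = 15+6 = 21
j=4,i=3: res = 21+7 = 28
j=4,i=4: res = 28+8 = 36
j=5,i=2: res = 36+7 = 43
j=5,i=3: res = 43+8 = 51
j=5,i=4: res = 51+9 = 60
j=5,i=5: res = 60+10 = 70
j=6,i=2: res = 70+8 = 78
j=6,i=3: res = 78+9 = 87
j=6,i=4: res = 87+10 = 97
j=6,i=5: res = 97+11 = 108
j=6,i=6: res = 108+12 = 120

120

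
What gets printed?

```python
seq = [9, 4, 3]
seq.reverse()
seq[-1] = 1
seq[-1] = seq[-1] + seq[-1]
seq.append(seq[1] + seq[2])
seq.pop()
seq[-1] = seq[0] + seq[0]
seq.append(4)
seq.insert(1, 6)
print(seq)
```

[3, 6, 4, 6, 4]

reverse → [3, 4, 9]
seq[-1] = 1 → [3, 4, 1]
seq[-1] = seq[-1]+seq[-1] = 1+1 = 2 → [3, 4, 2]
append seq[1]+seq[2] = 4+2 = 6 → [3, 4, 2, 6]
pop() removes 6 → [3, 4, 2]
seq[-1] = seq[0]+seq[0] = 3+3 = 6 → [3, 4, 6]
append 4 → [3, 4, 6, 4]
insert 6 at 1 → [3, 6, 4, 6, 4]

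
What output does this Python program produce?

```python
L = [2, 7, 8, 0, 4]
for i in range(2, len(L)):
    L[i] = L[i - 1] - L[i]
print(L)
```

i=2: L[2] = 7-8 = -1 → [2, 7, -1, 0, 4]
i=3: L[3] = (-1)-0 = -1 → [2, 7, -1, -1, 4]
i=4: L[4] = (-1)-4 = -5 → [2, 7, -1, -1, -5]

[2, 7, -1, -1, -5]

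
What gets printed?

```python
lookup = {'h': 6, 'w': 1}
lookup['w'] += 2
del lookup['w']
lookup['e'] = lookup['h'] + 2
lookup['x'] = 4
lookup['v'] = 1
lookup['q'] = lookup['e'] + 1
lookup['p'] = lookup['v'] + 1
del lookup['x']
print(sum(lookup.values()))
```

lookup['w'] = 1+2 = 3 → {'h': 6, 'w': 3}
del 'w' → {'h': 6}
lookup['e'] = lookup['h']+2 = 8 → {'h': 6, 'e': 8}
lookup['x'] = 4 → {'h': 6, 'e': 8, 'x': 4}
lookup['v'] = 1 → {'h': 6, 'e': 8, 'x': 4, 'v': 1}
lookup['q'] = lookup['e']+1 = 9 → {'h': 6, 'e': 8, 'x': 4, 'v': 1, 'q': 9}
lookup['p'] = lookup['v']+1 = 2 → {'h': 6, 'e': 8, 'x': 4, 'v': 1, 'q': 9, 'p': 2}
del 'x' → {'h': 6, 'e': 8, 'v': 1, 'q': 9, 'p': 2}
sum of values = 26

26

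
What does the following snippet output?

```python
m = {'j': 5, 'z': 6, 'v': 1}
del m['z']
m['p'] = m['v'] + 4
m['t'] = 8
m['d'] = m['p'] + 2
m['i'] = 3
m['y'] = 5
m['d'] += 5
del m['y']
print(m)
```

del 'z' → {'j': 5, 'v': 1}
m['p'] = m['v']+4 = 5 → {'j': 5, 'v': 1, 'p': 5}
m['t'] = 8 → {'j': 5, 'v': 1, 'p': 5, 't': 8}
m['d'] = m['p']+2 = 7 → {'j': 5, 'v': 1, 'p': 5, 't': 8, 'd': 7}
m['i'] = 3 → {'j': 5, 'v': 1, 'p': 5, 't': 8, 'd': 7, 'i': 3}
m['y'] = 5 → {'j': 5, 'v': 1, 'p': 5, 't': 8, 'd': 7, 'i': 3, 'y': 5}
m['d'] = 7+5 = 12 → {'j': 5, 'v': 1, 'p': 5, 't': 8, 'd': 12, 'i': 3, 'y': 5}
del 'y' → {'j': 5, 'v': 1, 'p': 5, 't': 8, 'd': 12, 'i': 3}

{'j': 5, 'v': 1, 'p': 5, 't': 8, 'd': 12, 'i': 3}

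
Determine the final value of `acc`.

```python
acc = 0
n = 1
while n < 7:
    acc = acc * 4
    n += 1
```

n=1: acc = 0*4 = 0
n=2: acc = 0*4 = 0
n=3: acc = 0*4 = 0
n=4: acc = 0*4 = 0
n=5: acc = 0*4 = 0
n=6: acc = 0*4 = 0

0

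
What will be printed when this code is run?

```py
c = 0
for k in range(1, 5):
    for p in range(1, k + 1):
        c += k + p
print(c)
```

k=1,p=1: c = 0+2 = 2
k=2,p=1: c = 2+3 = 5
k=2,p=2: c = 5+4 = 9
k=3,p=1: c = 9+4 = 13
k=3,p=2: c = 13+5 = 18
k=3,p=3: c = 18+6 = 24
k=4,p=1: c = 24+5 = 29
k=4,p=2: c = 29+6 = 35
k=4,p=3: c = 35+7 = 42
k=4,p=4: c = 42+8 = 50

50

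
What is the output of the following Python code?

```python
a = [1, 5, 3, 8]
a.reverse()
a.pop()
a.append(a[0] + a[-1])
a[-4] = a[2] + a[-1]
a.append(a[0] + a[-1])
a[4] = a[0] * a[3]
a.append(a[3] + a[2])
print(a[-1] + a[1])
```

reverse → [8, 3, 5, 1]
pop() removes 1 → [8, 3, 5]
append a[0]+a[-1] = 8+5 = 13 → [8, 3, 5, 13]
a[-4] = a[2]+a[-1] = 5+13 = 18 → [18, 3, 5, 13]
append a[0]+a[-1] = 18+13 = 31 → [18, 3, 5, 13, 31]
a[4] = a[0]*a[3] = 18*13 = 234 → [18, 3, 5, 13, 234]
append a[3]+a[2] = 13+5 = 18 → [18, 3, 5, 13, 234, 18]
a[-1]+a[1] = 18+3 = 21

21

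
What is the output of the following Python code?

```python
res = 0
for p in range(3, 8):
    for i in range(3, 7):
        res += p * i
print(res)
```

p=3,i=3: res = 0+9 = 9
p=3,i=4: res = 9+12 = 21
p=3,i=5: res = 21+15 = 36
p=3,i=6: res = 36+18 = 54
p=4,i=3: res = 54+12 = 66
p=4,i=4: res = 66+16 = 82
p=4,i=5: res = 82+20 = 102
p=4,i=6: res = 102+24 = 126
p=5,i=3: res = 126+15 = 141
p=5,i=4: res = 141+20 = 161
p=5,i=5: res = 161+25 = 186
p=5,i=6: res = 186+30 = 216
p=6,i=3: res = 216+18 = 234
p=6,i=4: res = 234+24 = 258
p=6,i=5: res = 258+30 = 288
p=6,i=6: res = 288+36 = 324
p=7,i=3: res = 324+21 = 345
p=7,i=4: res = 345+28 = 373
p=7,i=5: res = 373+35 = 408
p=7,i=6: res = 408+42 = 450

450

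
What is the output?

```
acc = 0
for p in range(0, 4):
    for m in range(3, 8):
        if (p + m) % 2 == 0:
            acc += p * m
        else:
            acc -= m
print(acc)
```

p=0,m=3: odd sum, acc = 0-3 = -3
p=0,m=4: even sum, acc = (-3)+0 = -3
p=0,m=5: odd sum, acc = (-3)-5 = -8
p=0,m=6: even sum, acc = (-8)+0 = -8
p=0,m=7: odd sum, acc = (-8)-7 = -15
p=1,m=3: even sum, acc = (-15)+3 = -12
p=1,m=4: odd sum, acc = (-12)-4 = -16
p=1,m=5: even sum, acc = (-16)+5 = -11
p=1,m=6: odd sum, acc = (-11)-6 = -17
p=1,m=7: even sum, acc = (-17)+7 = -10
p=2,m=3: odd sum, acc = (-10)-3 = -13
p=2,m=4: even sum, acc = (-13)+8 = -5
p=2,m=5: odd sum, acc = (-5)-5 = -10
p=2,m=6: even sum, acc = (-10)+12 = 2
p=2,m=7: odd sum, acc = 2-7 = -5
p=3,m=3: even sum, acc = (-5)+9 = 4
p=3,m=4: odd sum, acc = 4-4 = 0
p=3,m=5: even sum, acc = 0+15 = 15
p=3,m=6: odd sum, acc = 15-6 = 9
p=3,m=7: even sum, acc = 9+21 = 30

30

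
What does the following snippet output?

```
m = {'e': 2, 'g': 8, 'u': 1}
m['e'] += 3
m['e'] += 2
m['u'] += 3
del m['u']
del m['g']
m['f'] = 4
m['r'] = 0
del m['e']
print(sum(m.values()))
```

m['e'] = 2+3 = 5 → {'e': 5, 'g': 8, 'u': 1}
m['e'] = 5+2 = 7 → {'e': 7, 'g': 8, 'u': 1}
m['u'] = 1+3 = 4 → {'e': 7, 'g': 8, 'u': 4}
del 'u' → {'e': 7, 'g': 8}
del 'g' → {'e': 7}
m['f'] = 4 → {'e': 7, 'f': 4}
m['r'] = 0 → {'e': 7, 'f': 4, 'r': 0}
del 'e' → {'f': 4, 'r': 0}
sum of values = 4

4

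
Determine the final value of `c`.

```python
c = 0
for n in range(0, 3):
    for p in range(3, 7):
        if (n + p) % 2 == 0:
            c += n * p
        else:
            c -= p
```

2

n=0,p=3: odd sum, c = 0-3 = -3
n=0,p=4: even sum, c = (-3)+0 = -3
n=0,p=5: odd sum, c = (-3)-5 = -8
n=0,p=6: even sum, c = (-8)+0 = -8
n=1,p=3: even sum, c = (-8)+3 = -5
n=1,p=4: odd sum, c = (-5)-4 = -9
n=1,p=5: even sum, c = (-9)+5 = -4
n=1,p=6: odd sum, c = (-4)-6 = -10
n=2,p=3: odd sum, c = (-10)-3 = -13
n=2,p=4: even sum, c = (-13)+8 = -5
n=2,p=5: odd sum, c = (-5)-5 = -10
n=2,p=6: even sum, c = (-10)+12 = 2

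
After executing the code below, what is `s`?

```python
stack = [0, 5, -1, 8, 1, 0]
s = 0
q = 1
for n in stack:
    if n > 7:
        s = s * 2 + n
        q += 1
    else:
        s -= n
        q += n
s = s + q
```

6

n=0: not >7, s = 0-0 = 0; q=1
n=5: not >7, s = 0-5 = -5; q=6
n=-1: not >7, s = (-5)-(-1) = -4; q=5
n=8: >7, s = (-4)*2+8 = 0; q=6
n=1: not >7, s = 0-1 = -1; q=7
n=0: not >7, s = (-1)-0 = -1; q=7
s+q = (-1)+7 = 6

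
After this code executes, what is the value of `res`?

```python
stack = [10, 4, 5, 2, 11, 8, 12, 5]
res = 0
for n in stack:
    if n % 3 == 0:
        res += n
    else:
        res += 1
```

19

n=10: not %3==0, res = 0+1 = 1
n=4: not %3==0, res = 1+1 = 2
n=5: not %3==0, res = 2+1 = 3
n=2: not %3==0, res = 3+1 = 4
n=11: not %3==0, res = 4+1 = 5
n=8: not %3==0, res = 5+1 = 6
n=12: %3==0, res = 6+12 = 18
n=5: not %3==0, res = 18+1 = 19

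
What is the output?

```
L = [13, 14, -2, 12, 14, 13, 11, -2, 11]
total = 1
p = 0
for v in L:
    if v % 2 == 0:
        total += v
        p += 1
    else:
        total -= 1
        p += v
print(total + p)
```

v=13: not even, total = 1-1 = 0; p=13
v=14: even, total = 0+14 = 14; p=14
v=-2: even, total = 14+(-2) = 12; p=15
v=12: even, total = 12+12 = 24; p=16
v=14: even, total = 24+14 = 38; p=17
v=13: not even, total = 38-1 = 37; p=30
v=11: not even, total = 37-1 = 36; p=41
v=-2: even, total = 36+(-2) = 34; p=42
v=11: not even, total = 34-1 = 33; p=53
total+p = 33+53 = 86

86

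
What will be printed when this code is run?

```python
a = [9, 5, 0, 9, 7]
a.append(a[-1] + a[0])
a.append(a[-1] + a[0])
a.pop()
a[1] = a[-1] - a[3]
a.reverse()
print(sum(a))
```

append a[-1]+a[0] = 7+9 = 16 → [9, 5, 0, 9, 7, 16]
append a[-1]+a[0] = 16+9 = 25 → [9, 5, 0, 9, 7, 16, 25]
pop() removes 25 → [9, 5, 0, 9, 7, 16]
a[1] = a[-1]-a[3] = 16-9 = 7 → [9, 7, 0, 9, 7, 16]
reverse → [16, 7, 9, 0, 7, 9]
sum = 48

48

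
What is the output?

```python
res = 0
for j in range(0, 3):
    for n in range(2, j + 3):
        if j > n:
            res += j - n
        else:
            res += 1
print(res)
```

j=0,n=2: not 0>2, res = 0+1 = 1
j=1,n=2: not 1>2, res = 1+1 = 2
j=1,n=3: not 1>3, res = 2+1 = 3
j=2,n=2: not 2>2, res = 3+1 = 4
j=2,n=3: not 2>3, res = 4+1 = 5
j=2,n=4: not 2>4, res = 5+1 = 6

6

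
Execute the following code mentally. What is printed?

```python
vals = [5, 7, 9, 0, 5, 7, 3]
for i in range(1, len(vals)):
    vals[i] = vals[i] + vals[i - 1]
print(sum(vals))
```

154

i=1: vals[1] = 7+5 = 12 → [5, 12, 9, 0, 5, 7, 3]
i=2: vals[2] = 9+12 = 21 → [5, 12, 21, 0, 5, 7, 3]
i=3: vals[3] = 0+21 = 21 → [5, 12, 21, 21, 5, 7, 3]
i=4: vals[4] = 5+21 = 26 → [5, 12, 21, 21, 26, 7, 3]
i=5: vals[5] = 7+26 = 33 → [5, 12, 21, 21, 26, 33, 3]
i=6: vals[6] = 3+33 = 36 → [5, 12, 21, 21, 26, 33, 36]
sum = 154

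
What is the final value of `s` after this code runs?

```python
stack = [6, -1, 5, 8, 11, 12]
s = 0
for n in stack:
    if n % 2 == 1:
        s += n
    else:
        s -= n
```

-11

n=6: not odd, s = 0-6 = -6
n=-1: odd, s = (-6)+(-1) = -7
n=5: odd, s = (-7)+5 = -2
n=8: not odd, s = (-2)-8 = -10
n=11: odd, s = (-10)+11 = 1
n=12: not odd, s = 1-12 = -11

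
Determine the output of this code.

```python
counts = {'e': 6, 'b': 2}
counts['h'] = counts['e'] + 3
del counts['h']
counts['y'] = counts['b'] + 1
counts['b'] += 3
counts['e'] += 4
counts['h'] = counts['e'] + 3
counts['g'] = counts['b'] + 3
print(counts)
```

counts['h'] = counts['e']+3 = 9 → {'e': 6, 'b': 2, 'h': 9}
del 'h' → {'e': 6, 'b': 2}
counts['y'] = counts['b']+1 = 3 → {'e': 6, 'b': 2, 'y': 3}
counts['b'] = 2+3 = 5 → {'e': 6, 'b': 5, 'y': 3}
counts['e'] = 6+4 = 10 → {'e': 10, 'b': 5, 'y': 3}
counts['h'] = counts['e']+3 = 13 → {'e': 10, 'b': 5, 'y': 3, 'h': 13}
counts['g'] = counts['b']+3 = 8 → {'e': 10, 'b': 5, 'y': 3, 'h': 13, 'g': 8}

{'e': 10, 'b': 5, 'y': 3, 'h': 13, 'g': 8}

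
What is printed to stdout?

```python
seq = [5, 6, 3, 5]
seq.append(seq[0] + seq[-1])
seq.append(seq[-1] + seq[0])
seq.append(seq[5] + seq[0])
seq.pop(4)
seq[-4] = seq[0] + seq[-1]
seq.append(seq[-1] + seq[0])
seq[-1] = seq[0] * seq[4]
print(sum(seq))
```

append seq[0]+seq[-1] = 5+5 = 10 → [5, 6, 3, 5, 10]
append seq[-1]+seq[0] = 10+5 = 15 → [5, 6, 3, 5, 10, 15]
append seq[5]+seq[0] = 15+5 = 20 → [5, 6, 3, 5, 10, 15, 20]
pop(4) removes 10 → [5, 6, 3, 5, 15, 20]
seq[-4] = seq[0]+seq[-1] = 5+20 = 25 → [5, 6, 25, 5, 15, 20]
append seq[-1]+seq[0] = 20+5 = 25 → [5, 6, 25, 5, 15, 20, 25]
seq[-1] = seq[0]*seq[4] = 5*15 = 75 → [5, 6, 25, 5, 15, 20, 75]
sum = 151

151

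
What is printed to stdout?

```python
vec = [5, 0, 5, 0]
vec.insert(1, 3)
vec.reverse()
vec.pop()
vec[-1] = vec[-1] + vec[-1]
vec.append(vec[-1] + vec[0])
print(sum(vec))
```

insert 3 at 1 → [5, 3, 0, 5, 0]
reverse → [0, 5, 0, 3, 5]
pop() removes 5 → [0, 5, 0, 3]
vec[-1] = vec[-1]+vec[-1] = 3+3 = 6 → [0, 5, 0, 6]
append vec[-1]+vec[0] = 6+0 = 6 → [0, 5, 0, 6, 6]
sum = 17

17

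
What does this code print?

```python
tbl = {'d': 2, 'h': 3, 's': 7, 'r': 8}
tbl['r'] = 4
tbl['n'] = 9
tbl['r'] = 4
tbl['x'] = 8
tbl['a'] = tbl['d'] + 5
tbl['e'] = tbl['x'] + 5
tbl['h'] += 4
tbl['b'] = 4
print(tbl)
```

tbl['r'] = 4 → {'d': 2, 'h': 3, 's': 7, 'r': 4}
tbl['n'] = 9 → {'d': 2, 'h': 3, 's': 7, 'r': 4, 'n': 9}
tbl['r'] = 4 → {'d': 2, 'h': 3, 's': 7, 'r': 4, 'n': 9}
tbl['x'] = 8 → {'d': 2, 'h': 3, 's': 7, 'r': 4, 'n': 9, 'x': 8}
tbl['a'] = tbl['d']+5 = 7 → {'d': 2, 'h': 3, 's': 7, 'r': 4, 'n': 9, 'x': 8, 'a': 7}
tbl['e'] = tbl['x']+5 = 13 → {'d': 2, 'h': 3, 's': 7, 'r': 4, 'n': 9, 'x': 8, 'a': 7, 'e': 13}
tbl['h'] = 3+4 = 7 → {'d': 2, 'h': 7, 's': 7, 'r': 4, 'n': 9, 'x': 8, 'a': 7, 'e': 13}
tbl['b'] = 4 → {'d': 2, 'h': 7, 's': 7, 'r': 4, 'n': 9, 'x': 8, 'a': 7, 'e': 13, 'b': 4}

{'d': 2, 'h': 7, 's': 7, 'r': 4, 'n': 9, 'x': 8, 'a': 7, 'e': 13, 'b': 4}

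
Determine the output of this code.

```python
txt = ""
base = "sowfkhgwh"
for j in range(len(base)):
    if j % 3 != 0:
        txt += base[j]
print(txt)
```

j=0: skip
j=1: add 'o' → 'o'
j=2: add 'w' → 'ow'
j=3: skip
j=4: add 'k' → 'owk'
j=5: add 'h' → 'owkh'
j=6: skip
j=7: add 'w' → 'owkhw'
j=8: add 'h' → 'owkhwh'

owkhwh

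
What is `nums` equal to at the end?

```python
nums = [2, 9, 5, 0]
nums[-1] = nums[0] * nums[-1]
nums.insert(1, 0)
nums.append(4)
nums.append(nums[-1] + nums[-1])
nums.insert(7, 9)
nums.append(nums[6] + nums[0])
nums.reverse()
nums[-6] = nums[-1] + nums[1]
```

nums[-1] = nums[0]*nums[-1] = 2*0 = 0 → [2, 9, 5, 0]
insert 0 at 1 → [2, 0, 9, 5, 0]
append 4 → [2, 0, 9, 5, 0, 4]
append nums[-1]+nums[-1] = 4+4 = 8 → [2, 0, 9, 5, 0, 4, 8]
insert 9 at 7 → [2, 0, 9, 5, 0, 4, 8, 9]
append nums[6]+nums[0] = 8+2 = 10 → [2, 0, 9, 5, 0, 4, 8, 9, 10]
reverse → [10, 9, 8, 4, 0, 5, 9, 0, 2]
nums[-6] = nums[-1]+nums[1] = 2+9 = 11 → [10, 9, 8, 11, 0, 5, 9, 0, 2]

[10, 9, 8, 11, 0, 5, 9, 0, 2]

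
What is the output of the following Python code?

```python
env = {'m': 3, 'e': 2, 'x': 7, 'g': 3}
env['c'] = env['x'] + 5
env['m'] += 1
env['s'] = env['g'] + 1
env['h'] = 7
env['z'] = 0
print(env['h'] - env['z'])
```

7

env['c'] = env['x']+5 = 12 → {'m': 3, 'e': 2, 'x': 7, 'g': 3, 'c': 12}
env['m'] = 3+1 = 4 → {'m': 4, 'e': 2, 'x': 7, 'g': 3, 'c': 12}
env['s'] = env['g']+1 = 4 → {'m': 4, 'e': 2, 'x': 7, 'g': 3, 'c': 12, 's': 4}
env['h'] = 7 → {'m': 4, 'e': 2, 'x': 7, 'g': 3, 'c': 12, 's': 4, 'h': 7}
env['z'] = 0 → {'m': 4, 'e': 2, 'x': 7, 'g': 3, 'c': 12, 's': 4, 'h': 7, 'z': 0}
env['h']-env['z'] = 7-0 = 7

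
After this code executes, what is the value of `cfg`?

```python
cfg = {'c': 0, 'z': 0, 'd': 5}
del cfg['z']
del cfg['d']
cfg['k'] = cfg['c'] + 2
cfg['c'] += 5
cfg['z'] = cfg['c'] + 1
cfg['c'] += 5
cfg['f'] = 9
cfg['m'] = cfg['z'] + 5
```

del 'z' → {'c': 0, 'd': 5}
del 'd' → {'c': 0}
cfg['k'] = cfg['c']+2 = 2 → {'c': 0, 'k': 2}
cfg['c'] = 0+5 = 5 → {'c': 5, 'k': 2}
cfg['z'] = cfg['c']+1 = 6 → {'c': 5, 'k': 2, 'z': 6}
cfg['c'] = 5+5 = 10 → {'c': 10, 'k': 2, 'z': 6}
cfg['f'] = 9 → {'c': 10, 'k': 2, 'z': 6, 'f': 9}
cfg['m'] = cfg['z']+5 = 11 → {'c': 10, 'k': 2, 'z': 6, 'f': 9, 'm': 11}

{'c': 10, 'k': 2, 'z': 6, 'f': 9, 'm': 11}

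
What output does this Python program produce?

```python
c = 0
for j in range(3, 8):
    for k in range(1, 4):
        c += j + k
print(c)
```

105

j=3,k=1: c = 0+4 = 4
j=3,k=2: c = 4+5 = 9
j=3,k=3: c = 9+6 = 15
j=4,k=1: c = 15+5 = 20
j=4,k=2: c = 20+6 = 26
j=4,k=3: c = 26+7 = 33
j=5,k=1: c = 33+6 = 39
j=5,k=2: c = 39+7 = 46
j=5,k=3: c = 46+8 = 54
j=6,k=1: c = 54+7 = 61
j=6,k=2: c = 61+8 = 69
j=6,k=3: c = 69+9 = 78
j=7,k=1: c = 78+8 = 86
j=7,k=2: c = 86+9 = 95
j=7,k=3: c = 95+10 = 105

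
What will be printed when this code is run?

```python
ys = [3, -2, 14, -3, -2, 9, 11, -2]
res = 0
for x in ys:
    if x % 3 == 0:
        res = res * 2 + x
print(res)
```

15

x=3: %3==0, res = 0*2+3 = 3
x=-2: not %3==0
x=14: not %3==0
x=-3: %3==0, res = 3*2+(-3) = 3
x=-2: not %3==0
x=9: %3==0, res = 3*2+9 = 15
x=11: not %3==0
x=-2: not %3==0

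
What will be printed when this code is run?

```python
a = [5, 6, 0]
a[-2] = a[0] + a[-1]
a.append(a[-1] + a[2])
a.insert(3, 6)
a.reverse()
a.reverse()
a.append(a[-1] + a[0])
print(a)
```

a[-2] = a[0]+a[-1] = 5+0 = 5 → [5, 5, 0]
append a[-1]+a[2] = 0+0 = 0 → [5, 5, 0, 0]
insert 6 at 3 → [5, 5, 0, 6, 0]
reverse → [0, 6, 0, 5, 5]
reverse → [5, 5, 0, 6, 0]
append a[-1]+a[0] = 0+5 = 5 → [5, 5, 0, 6, 0, 5]

[5, 5, 0, 6, 0, 5]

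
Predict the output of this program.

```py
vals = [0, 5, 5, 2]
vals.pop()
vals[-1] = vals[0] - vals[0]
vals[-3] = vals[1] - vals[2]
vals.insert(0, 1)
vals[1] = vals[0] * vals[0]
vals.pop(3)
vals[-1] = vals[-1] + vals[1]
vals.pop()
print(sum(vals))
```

2

pop() removes 2 → [0, 5, 5]
vals[-1] = vals[0]-vals[0] = 0-0 = 0 → [0, 5, 0]
vals[-3] = vals[1]-vals[2] = 5-0 = 5 → [5, 5, 0]
insert 1 at 0 → [1, 5, 5, 0]
vals[1] = vals[0]*vals[0] = 1*1 = 1 → [1, 1, 5, 0]
pop(3) removes 0 → [1, 1, 5]
vals[-1] = vals[-1]+vals[1] = 5+1 = 6 → [1, 1, 6]
pop() removes 6 → [1, 1]
sum = 2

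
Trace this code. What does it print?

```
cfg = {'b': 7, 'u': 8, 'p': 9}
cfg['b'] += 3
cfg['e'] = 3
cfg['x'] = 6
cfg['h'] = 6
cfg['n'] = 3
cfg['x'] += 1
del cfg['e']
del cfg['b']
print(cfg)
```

{'u': 8, 'p': 9, 'x': 7, 'h': 6, 'n': 3}

cfg['b'] = 7+3 = 10 → {'b': 10, 'u': 8, 'p': 9}
cfg['e'] = 3 → {'b': 10, 'u': 8, 'p': 9, 'e': 3}
cfg['x'] = 6 → {'b': 10, 'u': 8, 'p': 9, 'e': 3, 'x': 6}
cfg['h'] = 6 → {'b': 10, 'u': 8, 'p': 9, 'e': 3, 'x': 6, 'h': 6}
cfg['n'] = 3 → {'b': 10, 'u': 8, 'p': 9, 'e': 3, 'x': 6, 'h': 6, 'n': 3}
cfg['x'] = 6+1 = 7 → {'b': 10, 'u': 8, 'p': 9, 'e': 3, 'x': 7, 'h': 6, 'n': 3}
del 'e' → {'b': 10, 'u': 8, 'p': 9, 'x': 7, 'h': 6, 'n': 3}
del 'b' → {'u': 8, 'p': 9, 'x': 7, 'h': 6, 'n': 3}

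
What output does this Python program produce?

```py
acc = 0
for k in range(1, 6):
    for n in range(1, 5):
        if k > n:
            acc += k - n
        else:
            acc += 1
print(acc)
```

k=1,n=1: not 1>1, acc = 0+1 = 1
k=1,n=2: not 1>2, acc = 1+1 = 2
k=1,n=3: not 1>3, acc = 2+1 = 3
k=1,n=4: not 1>4, acc = 3+1 = 4
k=2,n=1: 2>1, acc = 4+1 = 5
k=2,n=2: not 2>2, acc = 5+1 = 6
k=2,n=3: not 2>3, acc = 6+1 = 7
k=2,n=4: not 2>4, acc = 7+1 = 8
k=3,n=1: 3>1, acc = 8+2 = 10
k=3,n=2: 3>2, acc = 10+1 = 11
k=3,n=3: not 3>3, acc = 11+1 = 12
k=3,n=4: not 3>4, acc = 12+1 = 13
k=4,n=1: 4>1, acc = 13+3 = 16
k=4,n=2: 4>2, acc = 16+2 = 18
k=4,n=3: 4>3, acc = 18+1 = 19
k=4,n=4: not 4>4, acc = 19+1 = 20
k=5,n=1: 5>1, acc = 20+4 = 24
k=5,n=2: 5>2, acc = 24+3 = 27
k=5,n=3: 5>3, acc = 27+2 = 29
k=5,n=4: 5>4, acc = 29+1 = 30

30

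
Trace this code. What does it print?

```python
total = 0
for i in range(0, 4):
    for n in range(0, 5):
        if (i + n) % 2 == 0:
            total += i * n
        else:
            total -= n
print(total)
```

8

i=0,n=0: even sum, total = 0+0 = 0
i=0,n=1: odd sum, total = 0-1 = -1
i=0,n=2: even sum, total = (-1)+0 = -1
i=0,n=3: odd sum, total = (-1)-3 = -4
i=0,n=4: even sum, total = (-4)+0 = -4
i=1,n=0: odd sum, total = (-4)-0 = -4
i=1,n=1: even sum, total = (-4)+1 = -3
i=1,n=2: odd sum, total = (-3)-2 = -5
i=1,n=3: even sum, total = (-5)+3 = -2
i=1,n=4: odd sum, total = (-2)-4 = -6
i=2,n=0: even sum, total = (-6)+0 = -6
i=2,n=1: odd sum, total = (-6)-1 = -7
i=2,n=2: even sum, total = (-7)+4 = -3
i=2,n=3: odd sum, total = (-3)-3 = -6
i=2,n=4: even sum, total = (-6)+8 = 2
i=3,n=0: odd sum, total = 2-0 = 2
i=3,n=1: even sum, total = 2+3 = 5
i=3,n=2: odd sum, total = 5-2 = 3
i=3,n=3: even sum, total = 3+9 = 12
i=3,n=4: odd sum, total = 12-4 = 8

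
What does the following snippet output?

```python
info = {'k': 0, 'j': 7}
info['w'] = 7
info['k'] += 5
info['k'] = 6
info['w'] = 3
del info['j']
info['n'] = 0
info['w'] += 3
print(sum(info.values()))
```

info['w'] = 7 → {'k': 0, 'j': 7, 'w': 7}
info['k'] = 0+5 = 5 → {'k': 5, 'j': 7, 'w': 7}
info['k'] = 6 → {'k': 6, 'j': 7, 'w': 7}
info['w'] = 3 → {'k': 6, 'j': 7, 'w': 3}
del 'j' → {'k': 6, 'w': 3}
info['n'] = 0 → {'k': 6, 'w': 3, 'n': 0}
info['w'] = 3+3 = 6 → {'k': 6, 'w': 6, 'n': 0}
sum of values = 12

12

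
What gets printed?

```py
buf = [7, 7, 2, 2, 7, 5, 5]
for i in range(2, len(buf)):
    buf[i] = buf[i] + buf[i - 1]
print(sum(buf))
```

i=2: buf[2] = 2+7 = 9 → [7, 7, 9, 2, 7, 5, 5]
i=3: buf[3] = 2+9 = 11 → [7, 7, 9, 11, 7, 5, 5]
i=4: buf[4] = 7+11 = 18 → [7, 7, 9, 11, 18, 5, 5]
i=5: buf[5] = 5+18 = 23 → [7, 7, 9, 11, 18, 23, 5]
i=6: buf[6] = 5+23 = 28 → [7, 7, 9, 11, 18, 23, 28]
sum = 103

103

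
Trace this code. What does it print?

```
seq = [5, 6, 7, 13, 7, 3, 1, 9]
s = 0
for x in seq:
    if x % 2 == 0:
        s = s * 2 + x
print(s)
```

x=5: not even
x=6: even, s = 0*2+6 = 6
x=7: not even
x=13: not even
x=7: not even
x=3: not even
x=1: not even
x=9: not even

6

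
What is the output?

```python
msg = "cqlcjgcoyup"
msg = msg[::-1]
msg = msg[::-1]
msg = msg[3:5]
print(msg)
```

cj

reverse → 'puyocgjclqc'
reverse → 'cqlcjgcoyup'
slice [3:5] → 'cj'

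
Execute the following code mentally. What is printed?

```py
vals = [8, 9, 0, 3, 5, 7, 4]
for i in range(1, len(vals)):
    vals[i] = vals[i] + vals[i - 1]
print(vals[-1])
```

i=1: vals[1] = 9+8 = 17 → [8, 17, 0, 3, 5, 7, 4]
i=2: vals[2] = 0+17 = 17 → [8, 17, 17, 3, 5, 7, 4]
i=3: vals[3] = 3+17 = 20 → [8, 17, 17, 20, 5, 7, 4]
i=4: vals[4] = 5+20 = 25 → [8, 17, 17, 20, 25, 7, 4]
i=5: vals[5] = 7+25 = 32 → [8, 17, 17, 20, 25, 32, 4]
i=6: vals[6] = 4+32 = 36 → [8, 17, 17, 20, 25, 32, 36]

36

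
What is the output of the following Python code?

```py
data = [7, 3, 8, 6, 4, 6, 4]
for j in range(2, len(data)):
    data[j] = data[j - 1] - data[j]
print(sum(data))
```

j=2: data[2] = 3-8 = -5 → [7, 3, -5, 6, 4, 6, 4]
j=3: data[3] = (-5)-6 = -11 → [7, 3, -5, -11, 4, 6, 4]
j=4: data[4] = (-11)-4 = -15 → [7, 3, -5, -11, -15, 6, 4]
j=5: data[5] = (-15)-6 = -21 → [7, 3, -5, -11, -15, -21, 4]
j=6: data[6] = (-21)-4 = -25 → [7, 3, -5, -11, -15, -21, -25]
sum = -67

-67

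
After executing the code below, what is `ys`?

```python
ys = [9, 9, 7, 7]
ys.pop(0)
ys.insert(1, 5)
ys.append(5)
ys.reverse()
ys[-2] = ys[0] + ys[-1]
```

pop(0) removes 9 → [9, 7, 7]
insert 5 at 1 → [9, 5, 7, 7]
append 5 → [9, 5, 7, 7, 5]
reverse → [5, 7, 7, 5, 9]
ys[-2] = ys[0]+ys[-1] = 5+9 = 14 → [5, 7, 7, 14, 9]

[5, 7, 7, 14, 9]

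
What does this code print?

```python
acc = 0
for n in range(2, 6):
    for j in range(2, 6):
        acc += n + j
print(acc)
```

112

n=2,j=2: acc = 0+4 = 4
n=2,j=3: acc = 4+5 = 9
n=2,j=4: acc = 9+6 = 15
n=2,j=5: acc = 15+7 = 22
n=3,j=2: acc = 22+5 = 27
n=3,j=3: acc = 27+6 = 33
n=3,j=4: acc = 33+7 = 40
n=3,j=5: acc = 40+8 = 48
n=4,j=2: acc = 48+6 = 54
n=4,j=3: acc = 54+7 = 61
n=4,j=4: acc = 61+8 = 69
n=4,j=5: acc = 69+9 = 78
n=5,j=2: acc = 78+7 = 85
n=5,j=3: acc = 85+8 = 93
n=5,j=4: acc = 93+9 = 102
n=5,j=5: acc = 102+10 = 112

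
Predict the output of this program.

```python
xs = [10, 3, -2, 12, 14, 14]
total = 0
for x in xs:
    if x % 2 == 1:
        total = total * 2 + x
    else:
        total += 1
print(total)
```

9

x=10: not odd, total = 0+1 = 1
x=3: odd, total = 1*2+3 = 5
x=-2: not odd, total = 5+1 = 6
x=12: not odd, total = 6+1 = 7
x=14: not odd, total = 7+1 = 8
x=14: not odd, total = 8+1 = 9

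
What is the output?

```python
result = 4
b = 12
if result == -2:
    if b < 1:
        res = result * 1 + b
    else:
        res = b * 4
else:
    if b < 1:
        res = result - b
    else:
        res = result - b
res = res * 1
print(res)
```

-8

result=4, b=12
result == -2 is False; b < 1 is False
→ res = result - b = -8
res = (-8)*1 = -8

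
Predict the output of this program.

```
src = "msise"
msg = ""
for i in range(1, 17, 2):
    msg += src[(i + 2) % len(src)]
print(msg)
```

smiessmi

i=1: add src[3]='s' → 's'
i=3: add src[0]='m' → 'sm'
i=5: add src[2]='i' → 'smi'
i=7: add src[4]='e' → 'smie'
i=9: add src[1]='s' → 'smies'
i=11: add src[3]='s' → 'smiess'
i=13: add src[0]='m' → 'smiessm'
i=15: add src[2]='i' → 'smiessmi'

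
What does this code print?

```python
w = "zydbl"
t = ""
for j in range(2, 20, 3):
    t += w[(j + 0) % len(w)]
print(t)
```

dzbyld

j=2: add w[2]='d' → 'd'
j=5: add w[0]='z' → 'dz'
j=8: add w[3]='b' → 'dzb'
j=11: add w[1]='y' → 'dzby'
j=14: add w[4]='l' → 'dzbyl'
j=17: add w[2]='d' → 'dzbyld'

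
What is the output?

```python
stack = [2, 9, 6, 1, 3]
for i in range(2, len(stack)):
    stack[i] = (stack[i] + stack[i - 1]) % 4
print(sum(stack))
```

i=2: stack[2] = (6+9)%4 = 3 → [2, 9, 3, 1, 3]
i=3: stack[3] = (1+3)%4 = 0 → [2, 9, 3, 0, 3]
i=4: stack[4] = (3+0)%4 = 3 → [2, 9, 3, 0, 3]
sum = 17

17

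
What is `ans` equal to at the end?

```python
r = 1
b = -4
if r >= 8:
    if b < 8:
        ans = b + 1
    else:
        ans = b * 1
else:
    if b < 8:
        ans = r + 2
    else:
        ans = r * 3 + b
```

r=1, b=-4
r >= 8 is False; b < 8 is True
→ ans = r + 2 = 3

3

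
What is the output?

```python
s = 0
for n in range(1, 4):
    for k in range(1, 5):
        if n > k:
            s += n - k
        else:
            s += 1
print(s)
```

n=1,k=1: not 1>1, s = 0+1 = 1
n=1,k=2: not 1>2, s = 1+1 = 2
n=1,k=3: not 1>3, s = 2+1 = 3
n=1,k=4: not 1>4, s = 3+1 = 4
n=2,k=1: 2>1, s = 4+1 = 5
n=2,k=2: not 2>2, s = 5+1 = 6
n=2,k=3: not 2>3, s = 6+1 = 7
n=2,k=4: not 2>4, s = 7+1 = 8
n=3,k=1: 3>1, s = 8+2 = 10
n=3,k=2: 3>2, s = 10+1 = 11
n=3,k=3: not 3>3, s = 11+1 = 12
n=3,k=4: not 3>4, s = 12+1 = 13

13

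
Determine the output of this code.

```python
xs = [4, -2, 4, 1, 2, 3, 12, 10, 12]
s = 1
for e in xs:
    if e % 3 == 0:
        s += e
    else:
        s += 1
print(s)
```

34

e=4: not %3==0, s = 1+1 = 2
e=-2: not %3==0, s = 2+1 = 3
e=4: not %3==0, s = 3+1 = 4
e=1: not %3==0, s = 4+1 = 5
e=2: not %3==0, s = 5+1 = 6
e=3: %3==0, s = 6+3 = 9
e=12: %3==0, s = 9+12 = 21
e=10: not %3==0, s = 21+1 = 22
e=12: %3==0, s = 22+12 = 34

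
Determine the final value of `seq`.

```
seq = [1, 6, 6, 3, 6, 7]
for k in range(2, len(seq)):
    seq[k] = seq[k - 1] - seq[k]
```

k=2: seq[2] = 6-6 = 0 → [1, 6, 0, 3, 6, 7]
k=3: seq[3] = 0-3 = -3 → [1, 6, 0, -3, 6, 7]
k=4: seq[4] = (-3)-6 = -9 → [1, 6, 0, -3, -9, 7]
k=5: seq[5] = (-9)-7 = -16 → [1, 6, 0, -3, -9, -16]

[1, 6, 0, -3, -9, -16]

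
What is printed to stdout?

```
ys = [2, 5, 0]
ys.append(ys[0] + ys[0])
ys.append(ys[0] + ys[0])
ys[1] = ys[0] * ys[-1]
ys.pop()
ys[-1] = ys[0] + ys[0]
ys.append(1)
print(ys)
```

[2, 8, 0, 4, 1]

append ys[0]+ys[0] = 2+2 = 4 → [2, 5, 0, 4]
append ys[0]+ys[0] = 2+2 = 4 → [2, 5, 0, 4, 4]
ys[1] = ys[0]*ys[-1] = 2*4 = 8 → [2, 8, 0, 4, 4]
pop() removes 4 → [2, 8, 0, 4]
ys[-1] = ys[0]+ys[0] = 2+2 = 4 → [2, 8, 0, 4]
append 1 → [2, 8, 0, 4, 1]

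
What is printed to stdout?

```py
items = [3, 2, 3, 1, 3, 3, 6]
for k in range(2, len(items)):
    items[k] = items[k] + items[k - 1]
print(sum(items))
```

55

k=2: items[2] = 3+2 = 5 → [3, 2, 5, 1, 3, 3, 6]
k=3: items[3] = 1+5 = 6 → [3, 2, 5, 6, 3, 3, 6]
k=4: items[4] = 3+6 = 9 → [3, 2, 5, 6, 9, 3, 6]
k=5: items[5] = 3+9 = 12 → [3, 2, 5, 6, 9, 12, 6]
k=6: items[6] = 6+12 = 18 → [3, 2, 5, 6, 9, 12, 18]
sum = 55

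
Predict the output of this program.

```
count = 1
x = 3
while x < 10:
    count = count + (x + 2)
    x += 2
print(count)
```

33

x=3: count = 1+5 = 6
x=5: count = 6+7 = 13
x=7: count = 13+9 = 22
x=9: count = 22+11 = 33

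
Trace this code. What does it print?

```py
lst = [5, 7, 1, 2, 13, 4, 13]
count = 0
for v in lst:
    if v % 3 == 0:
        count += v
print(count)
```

v=5: not %3==0
v=7: not %3==0
v=1: not %3==0
v=2: not %3==0
v=13: not %3==0
v=4: not %3==0
v=13: not %3==0

0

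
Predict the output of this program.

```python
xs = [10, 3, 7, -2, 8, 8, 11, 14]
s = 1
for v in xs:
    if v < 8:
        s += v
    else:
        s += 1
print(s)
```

14

v=10: not <8, s = 1+1 = 2
v=3: <8, s = 2+3 = 5
v=7: <8, s = 5+7 = 12
v=-2: <8, s = 12+(-2) = 10
v=8: not <8, s = 10+1 = 11
v=8: not <8, s = 11+1 = 12
v=11: not <8, s = 12+1 = 13
v=14: not <8, s = 13+1 = 14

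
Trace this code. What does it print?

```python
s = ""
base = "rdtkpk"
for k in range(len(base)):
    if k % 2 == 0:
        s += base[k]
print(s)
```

rtp

k=0: add 'r' → 'r'
k=1: skip
k=2: add 't' → 'rt'
k=3: skip
k=4: add 'p' → 'rtp'
k=5: skip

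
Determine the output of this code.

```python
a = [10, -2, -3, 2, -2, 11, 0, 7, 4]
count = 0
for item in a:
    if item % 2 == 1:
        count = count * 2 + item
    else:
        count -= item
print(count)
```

item=10: not odd, count = 0-10 = -10
item=-2: not odd, count = (-10)-(-2) = -8
item=-3: odd, count = (-8)*2+(-3) = -19
item=2: not odd, count = (-19)-2 = -21
item=-2: not odd, count = (-21)-(-2) = -19
item=11: odd, count = (-19)*2+11 = -27
item=0: not odd, count = (-27)-0 = -27
item=7: odd, count = (-27)*2+7 = -47
item=4: not odd, count = (-47)-4 = -51

-51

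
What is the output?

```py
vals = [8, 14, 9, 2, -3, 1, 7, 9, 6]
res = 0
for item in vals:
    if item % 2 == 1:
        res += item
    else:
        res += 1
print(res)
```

27

item=8: not odd, res = 0+1 = 1
item=14: not odd, res = 1+1 = 2
item=9: odd, res = 2+9 = 11
item=2: not odd, res = 11+1 = 12
item=-3: odd, res = 12+(-3) = 9
item=1: odd, res = 9+1 = 10
item=7: odd, res = 10+7 = 17
item=9: odd, res = 17+9 = 26
item=6: not odd, res = 26+1 = 27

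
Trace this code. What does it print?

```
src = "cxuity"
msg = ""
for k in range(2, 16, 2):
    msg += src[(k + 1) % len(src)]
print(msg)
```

iyxiyxi

k=2: add src[3]='i' → 'i'
k=4: add src[5]='y' → 'iy'
k=6: add src[1]='x' → 'iyx'
k=8: add src[3]='i' → 'iyxi'
k=10: add src[5]='y' → 'iyxiy'
k=12: add src[1]='x' → 'iyxiyx'
k=14: add src[3]='i' → 'iyxiyxi'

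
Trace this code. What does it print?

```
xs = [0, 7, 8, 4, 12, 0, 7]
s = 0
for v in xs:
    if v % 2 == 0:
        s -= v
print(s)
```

-24

v=0: even, s = 0-0 = 0
v=7: not even
v=8: even, s = 0-8 = -8
v=4: even, s = (-8)-4 = -12
v=12: even, s = (-12)-12 = -24
v=0: even, s = (-24)-0 = -24
v=7: not even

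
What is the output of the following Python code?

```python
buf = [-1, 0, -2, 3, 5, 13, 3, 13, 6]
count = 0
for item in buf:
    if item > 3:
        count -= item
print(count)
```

item=-1: not >3
item=0: not >3
item=-2: not >3
item=3: not >3
item=5: >3, count = 0-5 = -5
item=13: >3, count = (-5)-13 = -18
item=3: not >3
item=13: >3, count = (-18)-13 = -31
item=6: >3, count = (-31)-6 = -37

-37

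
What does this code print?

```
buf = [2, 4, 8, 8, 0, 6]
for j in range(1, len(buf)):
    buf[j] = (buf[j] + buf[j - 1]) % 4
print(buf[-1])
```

0

j=1: buf[1] = (4+2)%4 = 2 → [2, 2, 8, 8, 0, 6]
j=2: buf[2] = (8+2)%4 = 2 → [2, 2, 2, 8, 0, 6]
j=3: buf[3] = (8+2)%4 = 2 → [2, 2, 2, 2, 0, 6]
j=4: buf[4] = (0+2)%4 = 2 → [2, 2, 2, 2, 2, 6]
j=5: buf[5] = (6+2)%4 = 0 → [2, 2, 2, 2, 2, 0]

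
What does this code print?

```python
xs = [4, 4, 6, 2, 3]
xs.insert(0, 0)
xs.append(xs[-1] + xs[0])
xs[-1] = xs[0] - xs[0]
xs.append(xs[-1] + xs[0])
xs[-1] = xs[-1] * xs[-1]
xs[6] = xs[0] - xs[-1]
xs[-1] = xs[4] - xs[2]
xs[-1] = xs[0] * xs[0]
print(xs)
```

insert 0 at 0 → [0, 4, 4, 6, 2, 3]
append xs[-1]+xs[0] = 3+0 = 3 → [0, 4, 4, 6, 2, 3, 3]
xs[-1] = xs[0]-xs[0] = 0-0 = 0 → [0, 4, 4, 6, 2, 3, 0]
append xs[-1]+xs[0] = 0+0 = 0 → [0, 4, 4, 6, 2, 3, 0, 0]
xs[-1] = xs[-1]*xs[-1] = 0*0 = 0 → [0, 4, 4, 6, 2, 3, 0, 0]
xs[6] = xs[0]-xs[-1] = 0-0 = 0 → [0, 4, 4, 6, 2, 3, 0, 0]
xs[-1] = xs[4]-xs[2] = 2-4 = -2 → [0, 4, 4, 6, 2, 3, 0, -2]
xs[-1] = xs[0]*xs[0] = 0*0 = 0 → [0, 4, 4, 6, 2, 3, 0, 0]

[0, 4, 4, 6, 2, 3, 0, 0]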